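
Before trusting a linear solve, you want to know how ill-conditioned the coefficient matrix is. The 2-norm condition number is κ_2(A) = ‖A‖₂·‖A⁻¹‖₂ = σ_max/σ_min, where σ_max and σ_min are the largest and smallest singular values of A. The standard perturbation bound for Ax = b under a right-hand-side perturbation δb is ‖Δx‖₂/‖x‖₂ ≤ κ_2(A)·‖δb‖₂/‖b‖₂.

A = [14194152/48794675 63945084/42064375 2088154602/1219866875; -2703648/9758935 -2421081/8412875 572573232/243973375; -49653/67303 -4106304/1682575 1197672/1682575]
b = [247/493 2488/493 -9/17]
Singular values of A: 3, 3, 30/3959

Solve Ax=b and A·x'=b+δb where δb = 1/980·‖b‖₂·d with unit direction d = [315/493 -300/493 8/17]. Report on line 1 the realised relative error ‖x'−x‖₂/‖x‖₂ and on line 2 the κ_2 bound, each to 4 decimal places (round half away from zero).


largest singular value 3, smallest 30/3959
condition number: 3 ÷ (30/3959) = 395.9000
bound on ‖Δx‖/‖x‖: κ·ε = 395.9000·1/980 = 0.4040
solve Ax = b  →  x = [-380.1573 106.4841 -29.6690]
2-norm of b is 5.0990; of x, 395.9024
with δb = [0.0033 -0.0032 0.0024], A·Δx = δb → ‖Δx‖ = 0.6866
dividing the unrounded norms, ‖Δx‖/‖x‖ = 0.0017
so the bound overstates the realised error by a factor of ≈ 232.9285 (computed from the unrounded values)

0.0017
0.4040


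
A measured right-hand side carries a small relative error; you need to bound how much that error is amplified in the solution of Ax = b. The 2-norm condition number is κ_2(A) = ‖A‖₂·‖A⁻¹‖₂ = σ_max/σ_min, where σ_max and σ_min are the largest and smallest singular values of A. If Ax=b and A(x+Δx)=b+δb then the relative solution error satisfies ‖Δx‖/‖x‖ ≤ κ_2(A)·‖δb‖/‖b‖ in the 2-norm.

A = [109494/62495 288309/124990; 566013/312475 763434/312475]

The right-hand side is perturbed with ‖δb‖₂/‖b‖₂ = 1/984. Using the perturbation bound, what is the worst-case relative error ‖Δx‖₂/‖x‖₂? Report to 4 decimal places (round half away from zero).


0.1752

AᵀA = [737329509/116100625 983014137/116100625; 983014137/116100625 5243017689/464402500]; tr = 327693429/18576100, det = 194481/18576100
λ_max, λ_min = (327693429/18576100 ± √107368532615761641/345071491210000)/2 = 441/25, 441/743044
so κ_2 = √((441/25) / (441/743044)) = 172.4000
perturbation bound = 172.4000·1/984 = 0.1752


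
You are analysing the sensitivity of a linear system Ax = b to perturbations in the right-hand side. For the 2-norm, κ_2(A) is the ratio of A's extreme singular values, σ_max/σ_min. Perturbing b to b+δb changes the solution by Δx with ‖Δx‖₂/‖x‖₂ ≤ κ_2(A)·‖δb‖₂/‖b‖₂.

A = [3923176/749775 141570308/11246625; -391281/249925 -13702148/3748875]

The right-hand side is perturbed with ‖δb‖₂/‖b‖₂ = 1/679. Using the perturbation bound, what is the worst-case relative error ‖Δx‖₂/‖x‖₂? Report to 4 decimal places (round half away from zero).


0.5096

AᵀA = [26830747705/899460081 965852393924/13491901215; 965852393924/13491901215 34771026952864/202378518225]; tr = 241467131281/1197506025, det = 406586896/1197506025
eigenvalues of AᵀA: λ = (tr ± √(tr²−4·det))/2 = 5041/25, 80656/47900241
so κ_2 = √((5041/25) / (80656/47900241)) = 346.0500
bound on ‖Δx‖/‖x‖: κ·ε = 346.0500·1/679 = 0.5096


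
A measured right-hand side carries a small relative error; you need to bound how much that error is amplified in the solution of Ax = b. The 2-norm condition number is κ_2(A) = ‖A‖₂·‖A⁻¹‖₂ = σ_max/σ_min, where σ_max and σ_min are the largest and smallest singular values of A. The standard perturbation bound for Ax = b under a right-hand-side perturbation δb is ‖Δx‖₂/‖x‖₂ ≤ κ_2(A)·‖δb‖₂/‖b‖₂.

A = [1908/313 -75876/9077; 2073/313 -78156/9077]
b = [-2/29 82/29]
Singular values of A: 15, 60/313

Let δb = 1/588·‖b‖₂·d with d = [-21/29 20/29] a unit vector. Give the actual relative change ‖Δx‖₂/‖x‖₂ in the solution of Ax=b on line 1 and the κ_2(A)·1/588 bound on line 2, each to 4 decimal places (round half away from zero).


from the listed singular values, σ₁ = 15, σ_n = 60/313
condition number: 15 ÷ (60/313) = 78.2500
bound on ‖Δx‖/‖x‖: κ·ε = 78.2500·1/588 = 0.1331
solve Ax = b  →  x = [8.4267 6.1533]
2-norm of b is 2.8284; of x, 10.4342
δb = ε·‖b‖·d = [-0.0035 0.0033]; solving A·Δx = δb gives ‖Δx‖ = 0.0251
dividing the unrounded norms, ‖Δx‖/‖x‖ = 0.0024
tightness: 0.0024 against a bound of 0.1331 (unrounded ratio ≈ 0.0181)

0.0024
0.1331


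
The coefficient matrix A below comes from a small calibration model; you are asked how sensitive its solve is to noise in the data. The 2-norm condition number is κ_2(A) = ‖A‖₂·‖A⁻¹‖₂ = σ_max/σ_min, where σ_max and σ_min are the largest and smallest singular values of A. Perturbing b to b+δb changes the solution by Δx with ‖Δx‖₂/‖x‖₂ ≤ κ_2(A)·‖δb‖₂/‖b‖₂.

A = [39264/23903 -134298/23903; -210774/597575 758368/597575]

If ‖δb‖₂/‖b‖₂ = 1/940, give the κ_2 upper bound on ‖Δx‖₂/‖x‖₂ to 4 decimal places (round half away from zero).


form AᵀA = [599621796/212430625 -2055631872/212430625; -2055631872/212430625 7047943204/212430625] with trace 12236104/339889 and determinant 3600/339889
solving λ² − 12236104/339889·λ + 3600/339889 = 0 gives λ = 36, 100/339889
σ_max=√36=6, σ_min=√(100/339889)=(10/583) → κ = 349.8000
worst-case relative error ≤ 349.8000 × 1/940 = 0.3721

0.3721


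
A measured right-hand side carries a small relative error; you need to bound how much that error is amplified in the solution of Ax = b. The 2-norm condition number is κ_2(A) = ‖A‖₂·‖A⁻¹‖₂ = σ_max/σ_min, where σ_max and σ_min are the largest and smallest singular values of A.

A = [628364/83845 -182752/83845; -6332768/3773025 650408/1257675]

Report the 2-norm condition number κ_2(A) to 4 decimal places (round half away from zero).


294.4800

AᵀA = [499498879504/8468600625 -48561783424/2822866875; -48561783424/2822866875 4721978944/940955625]; tr = 867194704/13549761, det = 640000/13549761
λ_max, λ_min = (867194704/13549761 ± √751991967257487616/183596023157121)/2 = 64, 10000/13549761
κ = σ_max/σ_min = 8/(100/3681) = 294.4800


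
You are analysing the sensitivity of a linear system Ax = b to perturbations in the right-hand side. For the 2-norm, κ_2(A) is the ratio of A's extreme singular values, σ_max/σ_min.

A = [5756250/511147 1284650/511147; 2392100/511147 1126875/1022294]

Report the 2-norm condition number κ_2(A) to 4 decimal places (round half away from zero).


239.7500

form AᵀA = [229920452500/1545983761 51731156250/1545983761; 51731156250/1545983761 46574850625/6183935044] with trace 574810625/3678724 and determinant 390625/919681
char-poly roots: 625/4 and 2500/919681
σ_max=√(625/4)=(25/2), σ_min=√(2500/919681)=(50/959) → κ = 239.7500


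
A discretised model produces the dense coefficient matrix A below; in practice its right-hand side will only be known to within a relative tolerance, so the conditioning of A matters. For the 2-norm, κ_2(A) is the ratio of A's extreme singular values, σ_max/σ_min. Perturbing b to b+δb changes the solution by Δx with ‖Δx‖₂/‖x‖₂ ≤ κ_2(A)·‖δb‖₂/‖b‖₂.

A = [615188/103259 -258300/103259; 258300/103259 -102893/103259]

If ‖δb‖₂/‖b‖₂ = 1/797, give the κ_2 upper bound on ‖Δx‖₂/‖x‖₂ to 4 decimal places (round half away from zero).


form AᵀA = [2634172576/63091249 -1097516700/63091249; -1097516700/63091249 457431121/63091249] with trace 18293513/373321 and determinant 38416/373321
λ_max, λ_min = (18293513/373321 ± √334595251883025/139368569041)/2 = 49, 784/373321
σ_max=√49=7, σ_min=√(784/373321)=(28/611) → κ = 152.7500
bound on ‖Δx‖/‖x‖: κ·ε = 152.7500·1/797 = 0.1917

0.1917


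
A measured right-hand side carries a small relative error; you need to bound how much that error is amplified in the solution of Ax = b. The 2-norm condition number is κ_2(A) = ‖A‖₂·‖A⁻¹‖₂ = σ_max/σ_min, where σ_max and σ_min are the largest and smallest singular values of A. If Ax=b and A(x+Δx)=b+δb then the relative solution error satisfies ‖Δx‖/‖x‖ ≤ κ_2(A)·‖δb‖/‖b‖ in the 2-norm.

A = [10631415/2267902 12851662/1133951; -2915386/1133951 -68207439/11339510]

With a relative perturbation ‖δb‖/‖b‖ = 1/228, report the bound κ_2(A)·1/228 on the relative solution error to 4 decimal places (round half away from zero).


form AᵀA = [508736633281/17797160836 1525965006168/22246451045; 1525965006168/22246451045 73248361076689/444929020900] with trace 254339576653/1316358050 and determinant 373301041/421234576
solving λ² − 254339576653/1316358050·λ + 373301041/421234576 = 0 gives λ = 19321/100, 483025/105308644
κ_2(A) = √(λ_max/λ_min) = √((19321/100) / (483025/105308644)) = 205.2400
κ_2(A)·‖δb‖/‖b‖ = 0.9002

0.9002


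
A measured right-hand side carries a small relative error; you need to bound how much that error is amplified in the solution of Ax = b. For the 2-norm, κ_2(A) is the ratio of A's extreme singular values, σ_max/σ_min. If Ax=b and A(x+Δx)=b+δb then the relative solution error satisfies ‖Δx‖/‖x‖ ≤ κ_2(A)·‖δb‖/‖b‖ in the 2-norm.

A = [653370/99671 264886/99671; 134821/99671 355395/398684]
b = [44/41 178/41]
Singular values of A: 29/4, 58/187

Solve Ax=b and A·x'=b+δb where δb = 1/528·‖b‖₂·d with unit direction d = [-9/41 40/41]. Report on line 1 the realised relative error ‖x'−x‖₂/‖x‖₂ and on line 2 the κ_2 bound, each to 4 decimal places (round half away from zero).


0.0021
0.0443

σ_max = 29/4, σ_min = 58/187
condition number: (29/4) ÷ (58/187) = 23.3750
perturbation bound = 23.3750·1/528 = 0.0443
solve Ax = b  →  x = [-4.7056 12.0106]
2-norm of b is 4.4721; of x, 12.8995
Δx = A⁻¹·δb where δb = 1/528·4.4721·d; ‖Δx‖ = 0.0273
dividing the unrounded norms, ‖Δx‖/‖x‖ = 0.0021
realised/bound (from unrounded values) ≈ 0.0478


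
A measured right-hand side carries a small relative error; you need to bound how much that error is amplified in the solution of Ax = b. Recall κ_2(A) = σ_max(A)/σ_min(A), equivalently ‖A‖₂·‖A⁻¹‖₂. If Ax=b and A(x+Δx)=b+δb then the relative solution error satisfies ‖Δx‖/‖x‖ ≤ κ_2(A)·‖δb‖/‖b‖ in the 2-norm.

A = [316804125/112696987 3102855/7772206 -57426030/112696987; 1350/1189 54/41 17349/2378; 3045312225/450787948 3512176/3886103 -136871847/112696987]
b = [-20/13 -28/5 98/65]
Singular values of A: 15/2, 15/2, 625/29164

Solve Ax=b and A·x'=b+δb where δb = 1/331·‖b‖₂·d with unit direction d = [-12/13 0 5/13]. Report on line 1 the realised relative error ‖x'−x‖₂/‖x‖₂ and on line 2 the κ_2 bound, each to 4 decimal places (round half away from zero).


0.0091
1.0573

largest singular value 15/2, smallest 625/29164
κ_2(A) = (15/2) / (625/29164) = 349.9680
bound on ‖Δx‖/‖x‖: κ·ε = 349.9680·1/331 = 1.0573
solve Ax = b  →  x = [14.8257 -91.1657 13.3832]
‖b‖ = 6.0000, ‖x‖ = 93.3278
re-solving with b+δb shifts x by Δx of norm 0.8458
relative error = 0.0091
so the bound overstates the realised error by a factor of ≈ 116.6598 (computed from the unrounded values)


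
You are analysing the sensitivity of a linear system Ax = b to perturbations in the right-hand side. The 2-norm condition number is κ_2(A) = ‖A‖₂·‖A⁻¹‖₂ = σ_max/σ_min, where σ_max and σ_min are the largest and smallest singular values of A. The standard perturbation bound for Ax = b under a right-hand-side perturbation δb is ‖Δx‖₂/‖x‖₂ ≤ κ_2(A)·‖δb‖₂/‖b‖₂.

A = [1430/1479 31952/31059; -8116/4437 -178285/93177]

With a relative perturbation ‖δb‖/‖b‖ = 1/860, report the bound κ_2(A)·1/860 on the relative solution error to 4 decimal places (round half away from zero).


form AᵀA = [291604/68121 6429700/1430541; 6429700/1430541 141778249/30041361] with trace 321493/35721 and determinant 4/3969
eigenvalues of AᵀA: λ = (tr ± √(tr²−4·det))/2 = 9, 4/35721
κ_2(A) = √(λ_max/λ_min) = √(9 / (4/35721)) = 283.5000
worst-case relative error ≤ 283.5000 × 1/860 = 0.3297

0.3297


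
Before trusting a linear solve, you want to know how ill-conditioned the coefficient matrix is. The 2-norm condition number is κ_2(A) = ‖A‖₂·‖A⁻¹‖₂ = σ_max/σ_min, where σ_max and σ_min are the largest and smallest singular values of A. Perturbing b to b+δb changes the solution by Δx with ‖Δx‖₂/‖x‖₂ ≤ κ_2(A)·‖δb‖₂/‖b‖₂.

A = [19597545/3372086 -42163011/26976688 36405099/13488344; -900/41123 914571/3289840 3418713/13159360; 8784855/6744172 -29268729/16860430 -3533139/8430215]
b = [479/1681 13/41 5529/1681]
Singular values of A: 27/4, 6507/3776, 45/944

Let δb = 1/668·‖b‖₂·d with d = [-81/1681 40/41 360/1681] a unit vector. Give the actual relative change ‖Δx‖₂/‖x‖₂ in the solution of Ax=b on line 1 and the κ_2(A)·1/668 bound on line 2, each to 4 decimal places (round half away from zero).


0.0049
0.2120

σ_max = 27/4, σ_min = 45/944
condition number: (27/4) ÷ (45/944) = 141.6000
bound on ‖Δx‖/‖x‖: κ·ε = 141.6000·1/668 = 0.2120
solve Ax = b  →  x = [-9.7412 -12.5404 13.8191]
‖b‖ = 3.3166, ‖x‖ = 21.0504
with δb = [-0.0002 0.0048 0.0011], A·Δx = δb → ‖Δx‖ = 0.1042
dividing the unrounded norms, ‖Δx‖/‖x‖ = 0.0049
so the bound overstates the realised error by a factor of ≈ 42.8418 (computed from the unrounded values)


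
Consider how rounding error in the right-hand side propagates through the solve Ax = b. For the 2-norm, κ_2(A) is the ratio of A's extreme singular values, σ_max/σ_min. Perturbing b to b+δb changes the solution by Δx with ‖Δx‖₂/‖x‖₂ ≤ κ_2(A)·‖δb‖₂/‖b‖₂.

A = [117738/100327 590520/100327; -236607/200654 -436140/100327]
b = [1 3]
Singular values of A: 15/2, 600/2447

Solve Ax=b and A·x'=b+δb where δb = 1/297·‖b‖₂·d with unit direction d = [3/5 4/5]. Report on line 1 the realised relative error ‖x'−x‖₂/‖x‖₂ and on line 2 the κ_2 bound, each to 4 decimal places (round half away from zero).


0.0035
0.1030

from the listed singular values, σ₁ = 15/2, σ_n = 600/2447
κ_2(A) = (15/2) / (600/2447) = 30.5875
bound on ‖Δx‖/‖x‖: κ·ε = 30.5875·1/297 = 0.1030
solve Ax = b  →  x = [-11.9659 2.5557]
‖b‖ = 3.1623, ‖x‖ = 12.2357
δb = ε·‖b‖·d = [0.0064 0.0085]; solving A·Δx = δb gives ‖Δx‖ = 0.0434
dividing the unrounded norms, ‖Δx‖/‖x‖ = 0.0035
so the bound overstates the realised error by a factor of ≈ 29.0196 (computed from the unrounded values)


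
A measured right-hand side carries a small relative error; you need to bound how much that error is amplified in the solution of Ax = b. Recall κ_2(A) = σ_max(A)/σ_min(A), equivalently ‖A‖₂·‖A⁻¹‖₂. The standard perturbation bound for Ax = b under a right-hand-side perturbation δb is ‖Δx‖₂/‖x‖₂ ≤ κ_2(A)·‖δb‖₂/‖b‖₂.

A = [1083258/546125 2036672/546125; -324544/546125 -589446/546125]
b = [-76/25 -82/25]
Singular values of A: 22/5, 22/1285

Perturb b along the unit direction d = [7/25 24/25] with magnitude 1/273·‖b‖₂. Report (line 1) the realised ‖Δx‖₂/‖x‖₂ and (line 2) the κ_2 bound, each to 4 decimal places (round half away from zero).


0.0041
0.9414

σ_max = 22/5, σ_min = 22/1285
κ = σ_max/σ_min = (22/5)/(22/1285) = 257.0000
bound on ‖Δx‖/‖x‖: κ·ε = 257.0000·1/273 = 0.9414
solve Ax = b  →  x = [205.9358 -110.3476]
‖b‖ = 4.4721, ‖x‖ = 233.6368
Δx = A⁻¹·δb where δb = 1/273·4.4721·d; ‖Δx‖ = 0.9568
relative error = 0.0041
realised/bound (from unrounded values) ≈ 0.0044


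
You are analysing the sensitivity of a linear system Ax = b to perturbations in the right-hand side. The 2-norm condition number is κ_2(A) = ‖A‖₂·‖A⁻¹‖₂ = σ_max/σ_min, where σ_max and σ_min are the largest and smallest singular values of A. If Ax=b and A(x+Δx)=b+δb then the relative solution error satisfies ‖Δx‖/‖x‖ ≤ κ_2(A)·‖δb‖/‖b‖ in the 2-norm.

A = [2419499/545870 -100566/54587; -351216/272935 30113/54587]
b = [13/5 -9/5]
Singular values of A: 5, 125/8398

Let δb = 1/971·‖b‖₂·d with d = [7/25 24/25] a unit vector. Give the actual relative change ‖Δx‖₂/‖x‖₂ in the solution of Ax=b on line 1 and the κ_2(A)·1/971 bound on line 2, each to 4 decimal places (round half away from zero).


0.0033
0.3460

from the listed singular values, σ₁ = 5, σ_n = 125/8398
κ = σ_max/σ_min = 5/(125/8398) = 335.9200
worst-case relative error ≤ 335.9200 × 1/971 = 0.3460
solve Ax = b  →  x = [-25.2862 -62.2468]
‖b‖ = 3.1623, ‖x‖ = 67.1867
with δb = [0.0009 0.0031], A·Δx = δb → ‖Δx‖ = 0.2188
dividing the unrounded norms, ‖Δx‖/‖x‖ = 0.0033
realised/bound (from unrounded values) ≈ 0.0094


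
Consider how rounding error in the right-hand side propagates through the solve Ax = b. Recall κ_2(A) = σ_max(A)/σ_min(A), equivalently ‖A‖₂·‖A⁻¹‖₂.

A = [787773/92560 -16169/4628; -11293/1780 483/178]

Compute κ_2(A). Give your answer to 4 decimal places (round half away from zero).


AᵀA = [38617296769/342694144 -4022402265/85673536; -4022402265/85673536 419139925/21418384]; tr = 268186601/2027776, det = 6996025/8111104
λ_max, λ_min = (268186601/2027776 ± √71909866584342801/4111875506176)/2 = 529/4, 13225/2027776
σ_max=√(529/4)=(23/2), σ_min=√(13225/2027776)=(115/1424) → κ = 142.4000

142.4000


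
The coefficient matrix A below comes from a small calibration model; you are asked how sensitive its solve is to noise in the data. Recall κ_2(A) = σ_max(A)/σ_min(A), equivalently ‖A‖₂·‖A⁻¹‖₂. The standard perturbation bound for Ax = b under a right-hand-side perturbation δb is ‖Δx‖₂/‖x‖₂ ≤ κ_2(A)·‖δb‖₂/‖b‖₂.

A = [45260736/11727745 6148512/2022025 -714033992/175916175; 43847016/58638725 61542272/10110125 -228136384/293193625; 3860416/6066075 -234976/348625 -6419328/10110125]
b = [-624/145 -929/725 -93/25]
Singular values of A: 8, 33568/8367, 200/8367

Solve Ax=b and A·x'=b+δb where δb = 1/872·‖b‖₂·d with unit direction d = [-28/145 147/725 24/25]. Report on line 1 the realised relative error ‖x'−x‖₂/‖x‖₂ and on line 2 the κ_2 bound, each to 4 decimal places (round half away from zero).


largest singular value 8, smallest 200/8367
κ = σ_max/σ_min = 8/(200/8367) = 334.6800
bound on ‖Δx‖/‖x‖: κ·ε = 334.6800·1/872 = 0.3838
solve Ax = b  →  x = [-91.5024 0.0487 -85.9047]
‖b‖₂ = 5.8310 and ‖x‖₂ = 125.5082
with δb = [-0.0013 0.0014 0.0064], A·Δx = δb → ‖Δx‖ = 0.2797
relative error = 0.0022
tightness: 0.0022 against a bound of 0.3838 (unrounded ratio ≈ 0.0058)

0.0022
0.3838


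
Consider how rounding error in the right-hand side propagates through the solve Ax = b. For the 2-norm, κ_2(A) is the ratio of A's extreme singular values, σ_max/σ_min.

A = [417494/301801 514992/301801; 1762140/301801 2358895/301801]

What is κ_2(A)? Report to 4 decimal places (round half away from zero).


AᵀA = [1950885556/54184321 2600659908/54184321; 2600659908/54184321 3467937169/54184321]; tr = 5418822725/54184321, det = 39062500/54184321
solving λ² − 5418822725/54184321·λ + 39062500/54184321 = 0 gives λ = 100, 390625/54184321
σ_max=√100=10, σ_min=√(390625/54184321)=(625/7361) → κ = 117.7760

117.7760


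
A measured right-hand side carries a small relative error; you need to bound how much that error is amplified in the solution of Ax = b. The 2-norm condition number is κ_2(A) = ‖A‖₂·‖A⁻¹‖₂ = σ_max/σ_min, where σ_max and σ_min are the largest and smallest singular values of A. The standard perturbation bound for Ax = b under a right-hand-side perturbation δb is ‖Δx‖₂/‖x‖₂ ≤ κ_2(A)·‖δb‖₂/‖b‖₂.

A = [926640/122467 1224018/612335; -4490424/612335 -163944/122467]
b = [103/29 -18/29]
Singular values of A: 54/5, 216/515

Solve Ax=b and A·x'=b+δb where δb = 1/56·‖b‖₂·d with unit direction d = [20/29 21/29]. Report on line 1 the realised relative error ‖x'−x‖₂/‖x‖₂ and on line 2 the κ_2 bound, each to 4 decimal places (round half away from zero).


σ_max = 54/5, σ_min = 216/515
condition number: (54/5) ÷ (216/515) = 25.7500
perturbation bound = 25.7500·1/56 = 0.4598
solve Ax = b  →  x = [-0.7757 4.7132]
‖b‖ = 3.6056, ‖x‖ = 4.7766
Δx = A⁻¹·δb where δb = 1/56·3.6056·d; ‖Δx‖ = 0.1535
realised ‖Δx‖/‖x‖ = 0.0321
so the bound overstates the realised error by a factor of ≈ 14.3077 (computed from the unrounded values)

0.0321
0.4598


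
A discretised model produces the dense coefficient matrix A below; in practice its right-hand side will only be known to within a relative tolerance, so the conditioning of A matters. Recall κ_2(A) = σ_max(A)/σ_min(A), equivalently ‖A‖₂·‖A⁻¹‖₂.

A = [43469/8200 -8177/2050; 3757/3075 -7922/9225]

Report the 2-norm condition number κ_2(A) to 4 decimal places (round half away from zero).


form AᵀA = [2130797/72000 -1198483/54000; -1198483/54000 674237/40500] with trace 5992993/129600 and determinant 83521/810000
λ_max, λ_min = (5992993/129600 ± √1436361501289/671846400)/2 = 1156/25, 289/129600
κ_2(A) = √(λ_max/λ_min) = √((1156/25) / (289/129600)) = 144.0000

144.0000


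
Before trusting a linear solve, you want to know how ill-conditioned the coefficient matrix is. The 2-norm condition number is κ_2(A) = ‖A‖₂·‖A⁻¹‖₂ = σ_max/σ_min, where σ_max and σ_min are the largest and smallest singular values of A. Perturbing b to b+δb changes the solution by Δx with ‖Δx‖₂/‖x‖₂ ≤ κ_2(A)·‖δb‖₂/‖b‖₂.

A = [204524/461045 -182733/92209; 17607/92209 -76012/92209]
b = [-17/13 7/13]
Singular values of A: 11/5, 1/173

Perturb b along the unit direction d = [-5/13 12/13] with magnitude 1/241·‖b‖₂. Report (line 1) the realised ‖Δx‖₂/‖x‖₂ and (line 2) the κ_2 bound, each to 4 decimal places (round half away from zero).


from the listed singular values, σ₁ = 11/5, σ_n = 1/173
κ = σ_max/σ_min = (11/5)/(1/173) = 380.6000
perturbation bound = 380.6000·1/241 = 1.5793
solve Ax = b  →  x = [168.6807 38.4191]
2-norm of b is 1.4142; of x, 173.0006
re-solving with b+δb shifts x by Δx of norm 1.0152
dividing the unrounded norms, ‖Δx‖/‖x‖ = 0.0059
so the bound overstates the realised error by a factor of ≈ 269.1258 (computed from the unrounded values)

0.0059
1.5793


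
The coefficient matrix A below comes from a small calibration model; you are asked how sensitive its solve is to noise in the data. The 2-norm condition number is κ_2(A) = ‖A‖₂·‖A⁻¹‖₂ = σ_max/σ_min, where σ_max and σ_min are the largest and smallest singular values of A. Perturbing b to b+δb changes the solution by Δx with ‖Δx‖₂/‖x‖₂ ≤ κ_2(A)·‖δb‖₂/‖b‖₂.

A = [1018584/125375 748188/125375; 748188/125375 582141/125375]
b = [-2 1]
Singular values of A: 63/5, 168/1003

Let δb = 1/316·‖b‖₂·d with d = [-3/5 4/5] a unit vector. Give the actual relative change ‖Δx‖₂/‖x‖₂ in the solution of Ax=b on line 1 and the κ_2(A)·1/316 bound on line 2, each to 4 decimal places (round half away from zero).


0.0035
0.2381

σ_max = 63/5, σ_min = 168/1003
κ = σ_max/σ_min = (63/5)/(168/1003) = 75.2250
bound on ‖Δx‖/‖x‖: κ·ε = 75.2250·1/316 = 0.2381
solve Ax = b  →  x = [-7.2278 9.5048]
‖b‖₂ = 2.2361 and ‖x‖₂ = 11.9407
with δb = [-0.0042 0.0057], A·Δx = δb → ‖Δx‖ = 0.0422
realised ‖Δx‖/‖x‖ = 0.0035
tightness: 0.0035 against a bound of 0.2381 (unrounded ratio ≈ 0.0149)


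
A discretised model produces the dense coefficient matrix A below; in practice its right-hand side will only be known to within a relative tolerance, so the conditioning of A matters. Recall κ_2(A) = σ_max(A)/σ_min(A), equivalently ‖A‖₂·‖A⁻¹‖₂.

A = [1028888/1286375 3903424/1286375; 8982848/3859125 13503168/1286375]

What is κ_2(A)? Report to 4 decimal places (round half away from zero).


AᵀA = [144350484544/23828553225 2844703232/105904681; 2844703232/105904681 316115623936/2647617025]; tr = 1778340928/14175225, det = 629407744/354380625
char-poly roots: 3136/25 and 200704/14175225
so κ_2 = √((3136/25) / (200704/14175225)) = 94.1250

94.1250


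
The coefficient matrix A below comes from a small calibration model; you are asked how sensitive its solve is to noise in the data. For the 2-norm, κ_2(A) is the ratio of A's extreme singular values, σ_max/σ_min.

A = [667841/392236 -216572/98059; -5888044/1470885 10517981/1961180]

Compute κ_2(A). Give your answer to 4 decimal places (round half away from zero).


AᵀA = [3876080500729/204828656400 -107659777364/4267263675; -107659777364/4267263675 765617140769/22758739600]; tr = 215332695353/4096573128, det = 11051265625/131090340096
solving λ² − 215332695353/4096573128·λ + 11051265625/131090340096 = 0 gives λ = 841/16, 13140625/8193146256
so κ_2 = √((841/16) / (13140625/8193146256)) = 181.0320

181.0320


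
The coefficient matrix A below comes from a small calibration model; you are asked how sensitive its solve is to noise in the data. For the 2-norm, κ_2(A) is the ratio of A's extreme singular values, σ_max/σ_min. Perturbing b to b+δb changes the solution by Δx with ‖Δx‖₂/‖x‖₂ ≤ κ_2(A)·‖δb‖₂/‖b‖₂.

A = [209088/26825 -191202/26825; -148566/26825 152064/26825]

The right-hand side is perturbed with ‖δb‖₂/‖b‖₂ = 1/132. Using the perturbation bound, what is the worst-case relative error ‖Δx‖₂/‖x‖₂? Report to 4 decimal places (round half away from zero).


AᵀA = [2631585924/28783225 -500556672/5756645; -500556672/5756645 2387266596/28783225]; tr = 1193544/6845, det = 18974736/855625
char-poly roots: 4356/25 and 4356/34225
κ = σ_max/σ_min = (66/5)/(66/185) = 37.0000
κ_2(A)·‖δb‖/‖b‖ = 0.2803

0.2803


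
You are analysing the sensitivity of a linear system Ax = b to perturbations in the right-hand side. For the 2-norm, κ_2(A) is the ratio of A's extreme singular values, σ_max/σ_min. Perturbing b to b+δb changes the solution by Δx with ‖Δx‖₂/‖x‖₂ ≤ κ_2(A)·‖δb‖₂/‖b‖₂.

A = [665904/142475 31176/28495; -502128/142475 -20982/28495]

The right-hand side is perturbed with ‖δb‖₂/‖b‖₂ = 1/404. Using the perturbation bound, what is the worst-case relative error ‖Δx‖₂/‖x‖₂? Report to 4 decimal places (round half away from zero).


M = AᵀA = [27822426624/811965025 1251834912/162393005; 1251834912/162393005 56487492/32478601]. tr(M)=17391204/483025, det(M)=82944/483025
λ_max, λ_min = (17391204/483025 ± √302293720467216/233313150625)/2 = 36, 2304/483025
κ_2(A) = √(λ_max/λ_min) = √(36 / (2304/483025)) = 86.8750
perturbation bound = 86.8750·1/404 = 0.2150

0.2150


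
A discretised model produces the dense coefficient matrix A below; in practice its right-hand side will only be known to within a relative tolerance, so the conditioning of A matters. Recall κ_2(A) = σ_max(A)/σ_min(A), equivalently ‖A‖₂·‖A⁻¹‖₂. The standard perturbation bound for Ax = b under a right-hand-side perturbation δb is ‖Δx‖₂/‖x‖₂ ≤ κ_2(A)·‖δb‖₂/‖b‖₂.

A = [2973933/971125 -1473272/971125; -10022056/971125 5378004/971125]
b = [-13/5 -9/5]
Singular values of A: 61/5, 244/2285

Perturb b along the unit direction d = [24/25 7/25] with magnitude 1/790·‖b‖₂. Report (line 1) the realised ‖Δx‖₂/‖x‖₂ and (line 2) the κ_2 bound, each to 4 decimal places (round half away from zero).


σ_max = 61/5, σ_min = 244/2285
κ = σ_max/σ_min = (61/5)/(244/2285) = 114.2500
bound on ‖Δx‖/‖x‖: κ·ε = 114.2500·1/790 = 0.1446
solve Ax = b  →  x = [-13.1485 -24.8276]
2-norm of b is 3.1623; of x, 28.0944
re-solving with b+δb shifts x by Δx of norm 0.0375
relative error = 0.0013
so the bound overstates the realised error by a factor of ≈ 108.3875 (computed from the unrounded values)

0.0013
0.1446


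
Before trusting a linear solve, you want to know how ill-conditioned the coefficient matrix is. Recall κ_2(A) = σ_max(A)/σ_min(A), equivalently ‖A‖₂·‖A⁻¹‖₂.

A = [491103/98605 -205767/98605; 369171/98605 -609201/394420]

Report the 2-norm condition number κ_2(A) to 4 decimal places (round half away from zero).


AᵀA = [89341866/2301289 -148901895/9205156; -148901895/9205156 248181489/36820624]; tr = 1677651345/36820624, det = 531441/36820624
char-poly roots: 729/16 and 729/2301289
κ_2(A) = √(λ_max/λ_min) = √((729/16) / (729/2301289)) = 379.2500

379.2500


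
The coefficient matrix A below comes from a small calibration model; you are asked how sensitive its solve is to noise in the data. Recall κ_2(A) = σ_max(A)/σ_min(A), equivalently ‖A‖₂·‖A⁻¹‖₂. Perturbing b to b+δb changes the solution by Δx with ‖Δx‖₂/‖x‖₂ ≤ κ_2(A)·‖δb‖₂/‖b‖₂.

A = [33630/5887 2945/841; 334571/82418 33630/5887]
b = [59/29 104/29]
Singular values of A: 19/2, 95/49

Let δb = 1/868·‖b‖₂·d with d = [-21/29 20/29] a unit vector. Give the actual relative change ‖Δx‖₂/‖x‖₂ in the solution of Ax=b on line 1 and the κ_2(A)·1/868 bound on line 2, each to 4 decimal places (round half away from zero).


0.0037
0.0056

σ_max = 19/2, σ_min = 95/49
condition number: (19/2) ÷ (95/49) = 4.9000
bound on ‖Δx‖/‖x‖: κ·ε = 4.9000·1/868 = 0.0056
solve Ax = b  →  x = [-0.0508 0.6639]
‖b‖ = 4.1231, ‖x‖ = 0.6658
δb = ε·‖b‖·d = [-0.0034 0.0033]; solving A·Δx = δb gives ‖Δx‖ = 0.0025
realised ‖Δx‖/‖x‖ = 0.0037
tightness: 0.0037 against a bound of 0.0056 (unrounded ratio ≈ 0.6518)


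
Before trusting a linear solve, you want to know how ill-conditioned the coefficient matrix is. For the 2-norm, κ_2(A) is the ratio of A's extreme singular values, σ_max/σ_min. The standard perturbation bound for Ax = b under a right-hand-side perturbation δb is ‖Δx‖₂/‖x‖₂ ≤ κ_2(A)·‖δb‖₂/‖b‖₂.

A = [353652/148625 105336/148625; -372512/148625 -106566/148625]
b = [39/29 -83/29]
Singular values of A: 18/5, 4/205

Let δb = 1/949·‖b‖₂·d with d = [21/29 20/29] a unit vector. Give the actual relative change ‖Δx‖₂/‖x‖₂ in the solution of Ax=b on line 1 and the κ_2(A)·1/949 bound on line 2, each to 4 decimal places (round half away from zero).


0.0033
0.1944

σ_max = 18/5, σ_min = 4/205
κ_2(A) = (18/5) / (4/205) = 184.5000
κ_2(A)·‖δb‖/‖b‖ = 0.1944
solve Ax = b  →  x = [15.1500 -48.9667]
2-norm of b is 3.1623; of x, 51.2568
re-solving with b+δb shifts x by Δx of norm 0.1708
relative error = 0.0033
tightness: 0.0033 against a bound of 0.1944 (unrounded ratio ≈ 0.0171)


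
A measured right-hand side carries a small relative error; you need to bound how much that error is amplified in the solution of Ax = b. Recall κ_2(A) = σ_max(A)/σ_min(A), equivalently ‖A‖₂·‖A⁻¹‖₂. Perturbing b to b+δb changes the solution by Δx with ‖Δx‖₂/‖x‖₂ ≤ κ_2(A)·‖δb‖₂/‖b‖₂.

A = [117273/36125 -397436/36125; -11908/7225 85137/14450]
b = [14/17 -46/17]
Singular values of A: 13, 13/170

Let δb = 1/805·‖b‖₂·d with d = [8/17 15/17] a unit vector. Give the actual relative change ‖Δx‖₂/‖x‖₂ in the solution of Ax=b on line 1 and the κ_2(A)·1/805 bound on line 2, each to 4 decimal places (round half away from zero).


0.0018
0.2112

from the listed singular values, σ₁ = 13, σ_n = 13/170
condition number: 13 ÷ (13/170) = 170.0000
κ_2(A)·‖δb‖/‖b‖ = 0.2112
solve Ax = b  →  x = [-25.0646 -7.4708]
‖b‖₂ = 2.8284 and ‖x‖₂ = 26.1543
with δb = [0.0017 0.0031], A·Δx = δb → ‖Δx‖ = 0.0459
realised ‖Δx‖/‖x‖ = 0.0018
realised/bound (from unrounded values) ≈ 0.0083


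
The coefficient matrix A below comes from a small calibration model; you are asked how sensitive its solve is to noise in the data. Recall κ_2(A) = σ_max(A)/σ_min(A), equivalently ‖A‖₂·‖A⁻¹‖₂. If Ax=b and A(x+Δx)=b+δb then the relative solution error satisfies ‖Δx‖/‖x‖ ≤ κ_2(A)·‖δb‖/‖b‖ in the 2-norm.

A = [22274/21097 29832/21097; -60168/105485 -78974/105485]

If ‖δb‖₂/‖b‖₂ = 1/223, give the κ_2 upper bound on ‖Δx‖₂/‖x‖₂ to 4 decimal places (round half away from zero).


1.1130

M = AᵀA = [55444516/38502025 73922688/38502025; 73922688/38502025 98566084/38502025]. tr(M)=6160424/1540081, det(M)=400/1540081
λ_max, λ_min = (6160424/1540081 ± √37948359730176/2371849486561)/2 = 4, 100/1540081
σ_max=√4=2, σ_min=√(100/1540081)=(10/1241) → κ = 248.2000
perturbation bound = 248.2000·1/223 = 1.1130


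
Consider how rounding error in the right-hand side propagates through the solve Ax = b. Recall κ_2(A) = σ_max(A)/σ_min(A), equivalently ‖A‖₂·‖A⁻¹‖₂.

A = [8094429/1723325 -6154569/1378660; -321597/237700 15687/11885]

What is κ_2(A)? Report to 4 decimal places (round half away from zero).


285.2400

form AᵀA = [1816474572081/76028135824 -108120952170/4751758489; -108120952170/4751758489 1647599942025/76028135824] with trace 2059497333/45201032 and determinant 36905625/1446433024
λ_max, λ_min = (2059497333/45201032 ± √265082546443252329/127695830866564)/2 = 729/16, 50625/90402064
σ_max=√(729/16)=(27/4), σ_min=√(50625/90402064)=(225/9508) → κ = 285.2400


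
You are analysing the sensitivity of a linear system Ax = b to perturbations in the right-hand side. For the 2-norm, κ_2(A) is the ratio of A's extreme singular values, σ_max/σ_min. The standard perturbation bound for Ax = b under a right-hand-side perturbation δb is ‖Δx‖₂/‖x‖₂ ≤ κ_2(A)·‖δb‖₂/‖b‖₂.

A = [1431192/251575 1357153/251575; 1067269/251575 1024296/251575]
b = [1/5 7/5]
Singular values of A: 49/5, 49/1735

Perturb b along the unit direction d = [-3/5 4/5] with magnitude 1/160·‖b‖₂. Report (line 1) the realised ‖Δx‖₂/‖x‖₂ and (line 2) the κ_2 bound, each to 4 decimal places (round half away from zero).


largest singular value 49/5, smallest 49/1735
κ = σ_max/σ_min = (49/5)/(49/1735) = 347.0000
perturbation bound = 347.0000·1/160 = 2.1688
solve Ax = b  →  x = [-24.3455 25.7108]
‖b‖ = 1.4142, ‖x‖ = 35.4083
δb = ε·‖b‖·d = [-0.0053 0.0071]; solving A·Δx = δb gives ‖Δx‖ = 0.3130
relative error = 0.0088
tightness: 0.0088 against a bound of 2.1688 (unrounded ratio ≈ 0.0041)

0.0088
2.1688


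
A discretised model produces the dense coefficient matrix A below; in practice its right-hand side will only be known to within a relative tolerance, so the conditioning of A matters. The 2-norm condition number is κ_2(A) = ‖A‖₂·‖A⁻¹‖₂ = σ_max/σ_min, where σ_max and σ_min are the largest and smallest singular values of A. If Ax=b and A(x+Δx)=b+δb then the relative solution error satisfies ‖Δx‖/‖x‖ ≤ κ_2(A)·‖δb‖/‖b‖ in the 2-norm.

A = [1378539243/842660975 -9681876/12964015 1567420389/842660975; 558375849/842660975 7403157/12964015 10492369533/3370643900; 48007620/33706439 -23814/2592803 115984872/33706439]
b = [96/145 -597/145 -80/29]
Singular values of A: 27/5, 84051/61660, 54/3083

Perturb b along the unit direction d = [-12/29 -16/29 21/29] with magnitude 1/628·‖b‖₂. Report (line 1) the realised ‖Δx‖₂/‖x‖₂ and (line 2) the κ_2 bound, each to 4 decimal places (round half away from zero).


from the listed singular values, σ₁ = 27/5, σ_n = 54/3083
condition number: (27/5) ÷ (54/3083) = 308.3000
perturbation bound = 308.3000·1/628 = 0.4909
solve Ax = b  →  x = [1.1862 -1.5178 -1.2967]
2-norm of b is 5.0000; of x, 2.3221
with δb = [-0.0033 -0.0044 0.0058], A·Δx = δb → ‖Δx‖ = 0.4546
relative error = 0.1958
so the bound overstates the realised error by a factor of ≈ 2.5079 (computed from the unrounded values)

0.1958
0.4909


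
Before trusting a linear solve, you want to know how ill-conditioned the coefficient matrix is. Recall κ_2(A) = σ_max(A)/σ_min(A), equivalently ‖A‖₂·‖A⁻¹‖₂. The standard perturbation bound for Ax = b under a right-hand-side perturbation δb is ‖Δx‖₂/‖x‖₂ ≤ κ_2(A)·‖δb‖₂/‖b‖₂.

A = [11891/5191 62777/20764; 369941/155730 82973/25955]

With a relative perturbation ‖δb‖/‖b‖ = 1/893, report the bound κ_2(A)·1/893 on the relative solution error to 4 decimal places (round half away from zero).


0.2405

M = AᵀA = [314045941/28836900 139567571/9612300; 139567571/9612300 248128529/12816400]. tr(M)=139573621/4613904, det(M)=366025/18455616
char-poly roots: 121/4 and 3025/4613904
so κ_2 = √((121/4) / (3025/4613904)) = 214.8000
perturbation bound = 214.8000·1/893 = 0.2405


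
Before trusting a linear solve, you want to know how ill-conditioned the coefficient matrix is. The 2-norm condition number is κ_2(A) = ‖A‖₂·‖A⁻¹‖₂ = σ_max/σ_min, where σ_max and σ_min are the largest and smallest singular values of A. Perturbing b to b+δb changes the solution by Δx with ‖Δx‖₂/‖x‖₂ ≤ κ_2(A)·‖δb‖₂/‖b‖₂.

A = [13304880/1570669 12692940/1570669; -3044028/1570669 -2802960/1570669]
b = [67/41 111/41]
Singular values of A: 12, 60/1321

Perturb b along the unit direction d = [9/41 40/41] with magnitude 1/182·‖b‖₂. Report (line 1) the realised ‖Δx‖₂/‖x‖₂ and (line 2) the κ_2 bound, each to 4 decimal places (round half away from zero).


σ_max = 12, σ_min = 60/1321
κ = σ_max/σ_min = 12/(60/1321) = 264.2000
perturbation bound = 264.2000·1/182 = 1.4516
solve Ax = b  →  x = [-45.4914 47.8868]
2-norm of b is 3.1623; of x, 66.0501
δb = ε·‖b‖·d = [0.0038 0.0170]; solving A·Δx = δb gives ‖Δx‖ = 0.3825
realised ‖Δx‖/‖x‖ = 0.0058
tightness: 0.0058 against a bound of 1.4516 (unrounded ratio ≈ 0.0040)

0.0058
1.4516


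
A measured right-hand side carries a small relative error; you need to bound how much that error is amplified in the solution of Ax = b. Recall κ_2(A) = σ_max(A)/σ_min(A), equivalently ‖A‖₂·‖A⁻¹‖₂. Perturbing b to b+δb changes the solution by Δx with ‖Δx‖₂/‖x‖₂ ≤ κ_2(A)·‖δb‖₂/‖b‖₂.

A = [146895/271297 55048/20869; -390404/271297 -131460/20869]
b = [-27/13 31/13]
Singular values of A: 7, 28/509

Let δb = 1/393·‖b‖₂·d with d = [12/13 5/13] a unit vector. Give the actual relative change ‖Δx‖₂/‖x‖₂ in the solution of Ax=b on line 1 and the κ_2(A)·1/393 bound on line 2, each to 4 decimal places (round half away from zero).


0.0080
0.3238

largest singular value 7, smallest 28/509
κ_2(A) = 7 / (28/509) = 127.2500
perturbation bound = 127.2500·1/393 = 0.3238
solve Ax = b  →  x = [17.6411 -4.4085]
‖b‖₂ = 3.1623 and ‖x‖₂ = 18.1836
with δb = [0.0074 0.0031], A·Δx = δb → ‖Δx‖ = 0.1463
relative error = 0.0080
tightness: 0.0080 against a bound of 0.3238 (unrounded ratio ≈ 0.0248)


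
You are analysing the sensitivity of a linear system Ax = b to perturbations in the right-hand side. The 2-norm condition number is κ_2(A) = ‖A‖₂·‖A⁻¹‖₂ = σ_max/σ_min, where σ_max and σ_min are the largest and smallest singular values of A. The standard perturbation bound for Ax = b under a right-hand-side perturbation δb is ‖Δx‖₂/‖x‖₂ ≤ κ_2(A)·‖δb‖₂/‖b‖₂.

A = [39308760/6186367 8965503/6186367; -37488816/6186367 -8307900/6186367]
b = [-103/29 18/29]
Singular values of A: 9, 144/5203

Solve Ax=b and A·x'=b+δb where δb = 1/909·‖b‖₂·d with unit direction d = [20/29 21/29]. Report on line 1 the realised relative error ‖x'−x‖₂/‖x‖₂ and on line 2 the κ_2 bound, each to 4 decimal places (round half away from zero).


from the listed singular values, σ₁ = 9, σ_n = 144/5203
κ_2(A) = 9 / (144/5203) = 325.1875
perturbation bound = 325.1875·1/909 = 0.3577
solve Ax = b  →  x = [15.5376 -70.5745]
‖b‖ = 3.6056, ‖x‖ = 72.2647
with δb = [0.0027 0.0029], A·Δx = δb → ‖Δx‖ = 0.1433
dividing the unrounded norms, ‖Δx‖/‖x‖ = 0.0020
so the bound overstates the realised error by a factor of ≈ 180.3835 (computed from the unrounded values)

0.0020
0.3577
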